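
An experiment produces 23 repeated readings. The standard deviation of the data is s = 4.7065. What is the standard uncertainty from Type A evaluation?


u_A = s / sqrt(n)
u_A = 4.7065 / sqrt(23)
u_A = 4.7065 / 4.7958315
u_A = 0.9814

0.9814


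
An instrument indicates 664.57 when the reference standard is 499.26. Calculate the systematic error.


Systematic error = measured - true
= 664.57 - 499.26
= 165.3100

165.3100


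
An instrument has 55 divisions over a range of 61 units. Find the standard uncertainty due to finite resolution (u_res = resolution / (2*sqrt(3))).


resolution = range / divisions
resolution = 61 / 55 = 1.1090909
u_res = resolution / (2*sqrt(3))
u_res = 1.1090909 / 3.4641016
u_res = 0.3202

0.3202


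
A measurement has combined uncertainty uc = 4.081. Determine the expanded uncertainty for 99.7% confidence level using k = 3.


U = k * uc
U = 3 * 4.081
U = 12.2430

12.2430


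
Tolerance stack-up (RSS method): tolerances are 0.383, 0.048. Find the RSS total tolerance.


RSS = sqrt(0.383^2 + 0.048^2)
= sqrt(0.148993)
= 0.3860

0.3860


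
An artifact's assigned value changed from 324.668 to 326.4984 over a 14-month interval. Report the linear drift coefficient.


rate = (v2 - v1) / months
= (326.4984 - 324.668) / 14
= 1.8304 / 14
= 0.1307

0.1307


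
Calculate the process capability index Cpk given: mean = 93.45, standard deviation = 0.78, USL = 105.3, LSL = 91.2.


Cpu = (USL - mean) / (3*sigma) = (105.3 - 93.45) / (3*0.78) = 5.0641
Cpl = (mean - LSL) / (3*sigma) = (93.45 - 91.2) / (3*0.78) = 0.9615
Cpk = min(Cpu, Cpl) = 0.9615

0.9615


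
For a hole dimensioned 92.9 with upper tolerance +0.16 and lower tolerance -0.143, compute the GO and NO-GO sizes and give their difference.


GO = nominal - lower_tol (smallest hole = maximum material condition)
GO = 92.9 - 0.143 = 92.757
NO-GO = nominal + upper_tol (largest hole = least material condition)
NO-GO = 92.9 + 0.16 = 93.06
spread = NO-GO - GO = 93.06 - 92.757 = 0.3030

0.3030


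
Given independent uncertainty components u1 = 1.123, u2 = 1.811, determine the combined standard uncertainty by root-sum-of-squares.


uc = sqrt(1.123^2 + 1.811^2)
uc = sqrt(4.54085)
uc = 2.1309

2.1309


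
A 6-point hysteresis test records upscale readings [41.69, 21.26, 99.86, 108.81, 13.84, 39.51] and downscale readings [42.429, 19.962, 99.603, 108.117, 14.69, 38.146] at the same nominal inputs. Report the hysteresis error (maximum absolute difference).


|41.69 - 42.429| = 0.7390
|21.26 - 19.962| = 1.2980
|99.86 - 99.603| = 0.2570
|108.81 - 108.117| = 0.6930
|13.84 - 14.69| = 0.8500
|39.51 - 38.146| = 1.3640
hysteresis = max(diffs) = 1.3640

1.3640


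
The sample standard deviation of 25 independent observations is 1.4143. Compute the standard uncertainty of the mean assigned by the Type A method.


u_A = s / sqrt(n)
u_A = 1.4143 / sqrt(25)
u_A = 1.4143 / 5
u_A = 0.2829

0.2829


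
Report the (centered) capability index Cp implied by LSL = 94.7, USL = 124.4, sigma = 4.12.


Cp = (USL - LSL) / (6 * sigma)
= (124.4 - 94.7) / (6 * 4.12)
= 29.7000 / 24.7200
= 1.2015

1.2015


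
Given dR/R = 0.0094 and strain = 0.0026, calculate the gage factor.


GF = (dR/R) / epsilon
= 0.0094 / 0.0026
= 3.6154

3.6154


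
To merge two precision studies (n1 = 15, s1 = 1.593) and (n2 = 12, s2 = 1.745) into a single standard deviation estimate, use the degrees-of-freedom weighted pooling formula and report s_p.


s_p = sqrt(((n1-1)*s1^2 + (n2-1)*s2^2) / (n1+n2-2))
numerator = (15-1)*1.593^2 + (12-1)*1.745^2 = 35.527086 + 33.495275 = 69.022361
denominator = 15 + 12 - 2 = 25
s_p^2 = 69.022361 / 25 = 2.7608944
s_p = sqrt(2.7608944) = 1.6616

1.6616


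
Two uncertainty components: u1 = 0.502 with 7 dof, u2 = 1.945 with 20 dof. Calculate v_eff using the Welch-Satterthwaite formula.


uc = sqrt(u1^2 + u2^2) = sqrt(0.502^2 + 1.945^2) = 2.0087382
v_eff = uc^4 / (u1^4/v1 + u2^4/v2)
= 2.0087382^4 / (0.502^4/7 + 1.945^4/20)
= 16.28146 / 0.7246362
v_eff = 22.4685

22.4685


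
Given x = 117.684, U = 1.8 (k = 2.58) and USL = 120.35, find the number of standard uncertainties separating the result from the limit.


u = U / k = 1.8 / 2.58 = 0.69767442
margin = |USL - x| = |120.35 - 117.684| = 2.666
z = margin / u = 2.666 / 0.69767442
z = 3.8213

3.8213


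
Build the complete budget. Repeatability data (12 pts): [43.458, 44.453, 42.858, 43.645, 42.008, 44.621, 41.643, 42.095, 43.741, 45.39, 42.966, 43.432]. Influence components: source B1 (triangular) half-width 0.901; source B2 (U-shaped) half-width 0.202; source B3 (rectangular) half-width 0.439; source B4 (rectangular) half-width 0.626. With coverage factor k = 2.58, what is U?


mean = (43.458 + 44.453 + 42.858 + 43.645 + 42.008 + 44.621 + 41.643 + 42.095 + 43.741 + 45.39 + 42.966 + 43.432) / 12 = 43.35916667
s = sqrt(sum((x - mean)^2)/(n-1)) = 1.1253401
u_A = s / sqrt(n) = 1.1253401 / sqrt(12) = 0.3248577
u_B1 = 0.901 / sqrt(6) = 0.36783171
u_B2 = 0.202 / sqrt(2) = 0.14283557
u_B3 = 0.439 / sqrt(3) = 0.25345677
u_B4 = 0.626 / sqrt(3) = 0.36142127
uc = sqrt(0.3248577^2 + 0.36783171^2 + 0.14283557^2 + 0.25345677^2 + 0.36142127^2) = 0.67535203
U = k * uc = 2.58 * 0.67535203
U = 1.7424

1.7424


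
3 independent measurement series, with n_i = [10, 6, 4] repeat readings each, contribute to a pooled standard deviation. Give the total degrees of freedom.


nu = sum_i (n_i - 1)
nu = ((10 - 1) + (6 - 1) + (4 - 1))
nu = 9 + 5 + 3
nu = 17

17


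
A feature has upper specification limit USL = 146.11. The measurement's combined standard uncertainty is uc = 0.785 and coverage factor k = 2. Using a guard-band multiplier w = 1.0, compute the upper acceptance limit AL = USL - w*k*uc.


U = k * uc = 2 * 0.785 = 1.57
guard band g = w * U = 1.0 * 1.57 = 1.57
AL = USL - g = 146.11 - 1.57
AL = 144.5400

144.5400


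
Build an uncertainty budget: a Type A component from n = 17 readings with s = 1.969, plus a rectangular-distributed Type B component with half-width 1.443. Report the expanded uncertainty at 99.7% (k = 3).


u_A = s / sqrt(n) = 1.969 / sqrt(17) = 0.47755265
u_B = half_width / sqrt(3) = 1.443 / sqrt(3) = 0.83311644
uc = sqrt(u_A^2 + u_B^2) = sqrt(0.47755265^2 + 0.83311644^2) = 0.96028097
U = k * uc = 3 * 0.96028097
U = 2.8808

2.8808


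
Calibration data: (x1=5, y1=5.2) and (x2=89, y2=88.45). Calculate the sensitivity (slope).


slope = (y2 - y1) / (x2 - x1)
= (88.45 - 5.2) / (89 - 5)
= 83.2500 / 84
= 0.9911

0.9911


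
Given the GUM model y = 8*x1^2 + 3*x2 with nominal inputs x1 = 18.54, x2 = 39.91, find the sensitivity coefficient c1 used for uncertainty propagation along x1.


y = 8*x1^2 + 3*x2
dy/dx1 = 2*8*x1
Evaluate at x1 = 18.54: c1 = 16 * 18.54
c1 = 296.6400

296.6400


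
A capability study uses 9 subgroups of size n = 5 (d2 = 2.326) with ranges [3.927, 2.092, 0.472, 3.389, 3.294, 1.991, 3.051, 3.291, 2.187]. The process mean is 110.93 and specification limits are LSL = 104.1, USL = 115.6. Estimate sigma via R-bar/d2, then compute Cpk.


R_bar = (3.927 + 2.092 + 0.472 + 3.389 + 3.294 + 1.991 + 3.051 + 3.291 + 2.187) / 9 = 2.6326667
sigma = R_bar / d2 = 2.6326667 / 2.326 = 1.1318429
Cp = (USL - LSL)/(6*sigma) = (115.6 - 104.1)/(6*1.1318429) = 1.6934
Cpu = (115.6 - 110.93)/(3*1.1318429) = 1.3753
Cpl = (110.93 - 104.1)/(3*1.1318429) = 2.0115
Cpk = min(Cpu, Cpl) = 1.3753

1.3753


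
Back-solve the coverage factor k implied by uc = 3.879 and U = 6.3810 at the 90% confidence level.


k = U / uc
k = 6.3810 / 3.879
k = 1.645

1.645


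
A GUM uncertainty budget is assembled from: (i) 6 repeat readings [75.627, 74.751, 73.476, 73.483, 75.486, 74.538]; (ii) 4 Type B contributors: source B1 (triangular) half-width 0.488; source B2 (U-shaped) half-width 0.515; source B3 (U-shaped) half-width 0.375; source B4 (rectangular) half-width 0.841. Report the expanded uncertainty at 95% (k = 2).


mean = (75.627 + 74.751 + 73.476 + 73.483 + 75.486 + 74.538) / 6 = 74.56016667
s = sqrt(sum((x - mean)^2)/(n-1)) = 0.9346566
u_A = s / sqrt(n) = 0.9346566 / sqrt(6) = 0.38157196
u_B1 = 0.488 / sqrt(6) = 0.19922517
u_B2 = 0.515 / sqrt(2) = 0.36415999
u_B3 = 0.375 / sqrt(2) = 0.26516504
u_B4 = 0.841 / sqrt(3) = 0.48555158
uc = sqrt(0.38157196^2 + 0.19922517^2 + 0.36415999^2 + 0.26516504^2 + 0.48555158^2) = 0.78991972
U = k * uc = 2 * 0.78991972
U = 1.5798

1.5798


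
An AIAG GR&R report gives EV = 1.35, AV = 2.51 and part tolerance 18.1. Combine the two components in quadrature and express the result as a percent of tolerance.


GRR = sqrt(EV^2 + AV^2) = sqrt(1.35^2 + 2.51^2) = 2.8500175
%GRR = GRR / tol * 100 = 2.8500175 / 18.1 * 100
%GRR = 15.7460

15.7460


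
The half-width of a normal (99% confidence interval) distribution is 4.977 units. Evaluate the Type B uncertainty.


u_B = half_width / 2.576
u_B = 4.977 / 2.576
u_B = 1.9321

1.9321


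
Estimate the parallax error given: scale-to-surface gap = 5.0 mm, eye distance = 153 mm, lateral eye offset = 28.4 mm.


error = h * offset / d
= 5.0 * 28.4 / 153
= 0.9281

0.9281


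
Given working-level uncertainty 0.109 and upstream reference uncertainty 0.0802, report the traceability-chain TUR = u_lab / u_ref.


TUR = u_lab / u_ref
= 0.109 / 0.0802
= 1.3591

1.3591


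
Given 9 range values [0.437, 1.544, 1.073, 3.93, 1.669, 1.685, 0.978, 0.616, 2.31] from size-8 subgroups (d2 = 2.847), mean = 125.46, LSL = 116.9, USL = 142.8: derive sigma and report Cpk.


R_bar = (0.437 + 1.544 + 1.073 + 3.93 + 1.669 + 1.685 + 0.978 + 0.616 + 2.31) / 9 = 1.5824444
sigma = R_bar / d2 = 1.5824444 / 2.847 = 0.55582873
Cp = (USL - LSL)/(6*sigma) = (142.8 - 116.9)/(6*0.55582873) = 7.7662
Cpu = (142.8 - 125.46)/(3*0.55582873) = 10.3989
Cpl = (125.46 - 116.9)/(3*0.55582873) = 5.1335
Cpk = min(Cpu, Cpl) = 5.1335

5.1335


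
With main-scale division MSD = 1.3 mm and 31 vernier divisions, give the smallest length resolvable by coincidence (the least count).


LC = MSD / n_div
= 1.3 / 31
= 0.0419

0.0419


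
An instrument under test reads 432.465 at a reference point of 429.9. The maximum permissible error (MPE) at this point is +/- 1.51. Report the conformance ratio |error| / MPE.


e = indication - reference = 432.465 - 429.9 = 2.5650
|e| = 2.5650
ratio = |e| / MPE = 2.5650 / 1.51
ratio = 1.6987

1.6987


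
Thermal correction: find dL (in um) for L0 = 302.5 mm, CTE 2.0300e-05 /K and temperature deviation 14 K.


dL = L * alpha * dT
= 302.5 * 2.0300e-05 * 14
= 0.0859705 mm
dL_um = 0.0859705 * 1000 = 85.9705 um

85.9705


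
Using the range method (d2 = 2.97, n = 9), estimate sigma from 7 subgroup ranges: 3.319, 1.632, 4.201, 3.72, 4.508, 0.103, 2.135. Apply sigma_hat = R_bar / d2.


R_bar = (3.319 + 1.632 + 4.201 + 3.72 + 4.508 + 0.103 + 2.135) / 7
R_bar = 19.618 / 7 = 2.8025714
sigma_hat = R_bar / d2 = 2.8025714 / 2.97 = 0.9436

0.9436


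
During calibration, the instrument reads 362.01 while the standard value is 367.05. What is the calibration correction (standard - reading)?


Correction = standard - reading
= 367.05 - 362.01
= 5.0400

5.0400


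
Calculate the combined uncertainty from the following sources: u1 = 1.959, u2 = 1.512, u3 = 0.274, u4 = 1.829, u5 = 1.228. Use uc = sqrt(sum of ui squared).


uc = sqrt(1.959^2 + 1.512^2 + 0.274^2 + 1.829^2 + 1.228^2)
uc = sqrt(11.052126)
uc = 3.3245

3.3245


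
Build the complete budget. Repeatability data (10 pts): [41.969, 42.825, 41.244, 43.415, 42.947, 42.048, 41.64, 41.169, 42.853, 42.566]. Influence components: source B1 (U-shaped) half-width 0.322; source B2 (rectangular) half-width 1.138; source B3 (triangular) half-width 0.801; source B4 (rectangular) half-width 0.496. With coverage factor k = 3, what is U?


mean = (41.969 + 42.825 + 41.244 + 43.415 + 42.947 + 42.048 + 41.64 + 41.169 + 42.853 + 42.566) / 10 = 42.2676
s = sqrt(sum((x - mean)^2)/(n-1)) = 0.76786055
u_A = s / sqrt(n) = 0.76786055 / sqrt(10) = 0.24281883
u_B1 = 0.322 / sqrt(2) = 0.22768838
u_B2 = 1.138 / sqrt(3) = 0.65702461
u_B3 = 0.801 / sqrt(6) = 0.32700688
u_B4 = 0.496 / sqrt(3) = 0.28636573
uc = sqrt(0.24281883^2 + 0.22768838^2 + 0.65702461^2 + 0.32700688^2 + 0.28636573^2) = 0.85523281
U = k * uc = 3 * 0.85523281
U = 2.5657

2.5657


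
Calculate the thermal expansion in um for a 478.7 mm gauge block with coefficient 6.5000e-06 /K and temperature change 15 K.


dL = L * alpha * dT
= 478.7 * 6.5000e-06 * 15
= 0.0466732 mm
dL_um = 0.0466732 * 1000 = 46.6732 um

46.6732


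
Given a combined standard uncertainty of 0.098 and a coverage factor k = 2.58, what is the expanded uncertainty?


U = k * uc
U = 2.58 * 0.098
U = 0.2528

0.2528


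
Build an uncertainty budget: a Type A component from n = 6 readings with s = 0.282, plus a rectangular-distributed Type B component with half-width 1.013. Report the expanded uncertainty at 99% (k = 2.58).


u_A = s / sqrt(n) = 0.282 / sqrt(6) = 0.11512602
u_B = half_width / sqrt(3) = 1.013 / sqrt(3) = 0.58485582
uc = sqrt(u_A^2 + u_B^2) = sqrt(0.11512602^2 + 0.58485582^2) = 0.59607913
U = k * uc = 2.58 * 0.59607913
U = 1.5379

1.5379


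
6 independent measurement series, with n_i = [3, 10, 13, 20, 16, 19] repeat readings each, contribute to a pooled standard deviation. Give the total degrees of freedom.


nu = sum_i (n_i - 1)
nu = ((3 - 1) + (10 - 1) + (13 - 1) + (20 - 1) + (16 - 1) + (19 - 1))
nu = 2 + 9 + 12 + 19 + 15 + 18
nu = 75

75


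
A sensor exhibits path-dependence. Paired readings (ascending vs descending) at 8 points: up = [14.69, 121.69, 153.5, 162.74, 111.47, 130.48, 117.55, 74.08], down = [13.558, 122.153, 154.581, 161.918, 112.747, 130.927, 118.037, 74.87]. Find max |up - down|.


|14.69 - 13.558| = 1.1320
|121.69 - 122.153| = 0.4630
|153.5 - 154.581| = 1.0810
|162.74 - 161.918| = 0.8220
|111.47 - 112.747| = 1.2770
|130.48 - 130.927| = 0.4470
|117.55 - 118.037| = 0.4870
|74.08 - 74.87| = 0.7900
hysteresis = max(diffs) = 1.2770

1.2770


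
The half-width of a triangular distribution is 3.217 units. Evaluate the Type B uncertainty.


u_B = half_width / sqrt(6)
u_B = 3.217 / 2.4494897
u_B = 1.3133

1.3133


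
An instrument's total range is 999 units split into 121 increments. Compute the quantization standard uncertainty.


resolution = range / divisions
resolution = 999 / 121 = 8.2561983
u_res = resolution / (2*sqrt(3))
u_res = 8.2561983 / 3.4641016
u_res = 2.3834

2.3834


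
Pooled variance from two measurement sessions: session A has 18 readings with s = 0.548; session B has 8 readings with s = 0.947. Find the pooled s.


s_p = sqrt(((n1-1)*s1^2 + (n2-1)*s2^2) / (n1+n2-2))
numerator = (18-1)*0.548^2 + (8-1)*0.947^2 = 5.105168 + 6.277663 = 11.382831
denominator = 18 + 8 - 2 = 24
s_p^2 = 11.382831 / 24 = 0.47428462
s_p = sqrt(0.47428462) = 0.6887

0.6887


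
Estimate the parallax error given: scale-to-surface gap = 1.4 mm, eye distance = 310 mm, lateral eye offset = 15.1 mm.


error = h * offset / d
= 1.4 * 15.1 / 310
= 0.0682

0.0682


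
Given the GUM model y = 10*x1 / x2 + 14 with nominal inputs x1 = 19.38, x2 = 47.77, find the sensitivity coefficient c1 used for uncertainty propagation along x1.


y = 10*x1 / x2 + 14
dy/dx1 = 10/x2
Evaluate at x2 = 47.77: c1 = 10 / 47.77
c1 = 0.2093

0.2093


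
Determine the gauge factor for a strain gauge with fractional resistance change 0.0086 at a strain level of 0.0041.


GF = (dR/R) / epsilon
= 0.0086 / 0.0041
= 2.0976

2.0976


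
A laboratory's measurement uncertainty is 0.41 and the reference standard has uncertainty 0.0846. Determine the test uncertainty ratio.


TUR = u_lab / u_ref
= 0.41 / 0.0846
= 4.8463

4.8463


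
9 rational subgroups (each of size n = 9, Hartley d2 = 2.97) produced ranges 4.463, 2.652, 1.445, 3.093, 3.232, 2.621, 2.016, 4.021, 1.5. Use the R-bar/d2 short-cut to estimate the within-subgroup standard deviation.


R_bar = (4.463 + 2.652 + 1.445 + 3.093 + 3.232 + 2.621 + 2.016 + 4.021 + 1.5) / 9
R_bar = 25.043 / 9 = 2.7825556
sigma_hat = R_bar / d2 = 2.7825556 / 2.97 = 0.9369

0.9369


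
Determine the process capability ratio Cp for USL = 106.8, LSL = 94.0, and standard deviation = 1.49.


Cp = (USL - LSL) / (6 * sigma)
= (106.8 - 94.0) / (6 * 1.49)
= 12.8000 / 8.9400
= 1.4318

1.4318


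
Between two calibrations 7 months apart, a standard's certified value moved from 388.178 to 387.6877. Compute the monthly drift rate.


rate = (v2 - v1) / months
= (387.6877 - 388.178) / 7
= -0.4903 / 7
= -0.0700

-0.0700


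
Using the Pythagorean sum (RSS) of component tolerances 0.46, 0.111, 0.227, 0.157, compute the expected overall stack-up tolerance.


RSS = sqrt(0.46^2 + 0.111^2 + 0.227^2 + 0.157^2)
= sqrt(0.300099)
= 0.5478

0.5478


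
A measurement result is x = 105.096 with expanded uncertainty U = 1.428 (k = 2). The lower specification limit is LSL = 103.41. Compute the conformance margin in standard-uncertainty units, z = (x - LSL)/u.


u = U / k = 1.428 / 2 = 0.714
margin = |LSL - x| = |103.41 - 105.096| = 1.686
z = margin / u = 1.686 / 0.714
z = 2.3613

2.3613


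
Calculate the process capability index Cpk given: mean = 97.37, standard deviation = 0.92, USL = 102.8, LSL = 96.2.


Cpu = (USL - mean) / (3*sigma) = (102.8 - 97.37) / (3*0.92) = 1.9674
Cpl = (mean - LSL) / (3*sigma) = (97.37 - 96.2) / (3*0.92) = 0.4239
Cpk = min(Cpu, Cpl) = 0.4239

0.4239


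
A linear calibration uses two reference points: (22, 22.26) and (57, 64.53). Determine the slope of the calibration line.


slope = (y2 - y1) / (x2 - x1)
= (64.53 - 22.26) / (57 - 22)
= 42.2700 / 35
= 1.2077

1.2077


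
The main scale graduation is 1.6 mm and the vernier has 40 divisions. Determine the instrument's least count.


LC = MSD / n_div
= 1.6 / 40
= 0.0400

0.0400


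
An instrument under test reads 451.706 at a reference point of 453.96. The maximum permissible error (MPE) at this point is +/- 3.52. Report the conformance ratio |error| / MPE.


e = indication - reference = 451.706 - 453.96 = -2.2540
|e| = 2.2540
ratio = |e| / MPE = 2.2540 / 3.52
ratio = 0.6403

0.6403


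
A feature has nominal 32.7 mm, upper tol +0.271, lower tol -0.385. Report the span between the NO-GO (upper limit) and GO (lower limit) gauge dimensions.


GO = nominal - lower_tol (smallest hole = maximum material condition)
GO = 32.7 - 0.385 = 32.315
NO-GO = nominal + upper_tol (largest hole = least material condition)
NO-GO = 32.7 + 0.271 = 32.971
spread = NO-GO - GO = 32.971 - 32.315 = 0.6560

0.6560


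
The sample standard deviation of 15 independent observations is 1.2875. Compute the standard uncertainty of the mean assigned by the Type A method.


u_A = s / sqrt(n)
u_A = 1.2875 / sqrt(15)
u_A = 1.2875 / 3.8729833
u_A = 0.3324

0.3324


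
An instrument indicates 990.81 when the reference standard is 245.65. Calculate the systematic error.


Systematic error = measured - true
= 990.81 - 245.65
= 745.1600

745.1600


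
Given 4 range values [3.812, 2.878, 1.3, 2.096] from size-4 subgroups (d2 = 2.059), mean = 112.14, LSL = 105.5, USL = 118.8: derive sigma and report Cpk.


R_bar = (3.812 + 2.878 + 1.3 + 2.096) / 4 = 2.5215
sigma = R_bar / d2 = 2.5215 / 2.059 = 1.2246236
Cp = (USL - LSL)/(6*sigma) = (118.8 - 105.5)/(6*1.2246236) = 1.8101
Cpu = (118.8 - 112.14)/(3*1.2246236) = 1.8128
Cpl = (112.14 - 105.5)/(3*1.2246236) = 1.8074
Cpk = min(Cpu, Cpl) = 1.8074

1.8074


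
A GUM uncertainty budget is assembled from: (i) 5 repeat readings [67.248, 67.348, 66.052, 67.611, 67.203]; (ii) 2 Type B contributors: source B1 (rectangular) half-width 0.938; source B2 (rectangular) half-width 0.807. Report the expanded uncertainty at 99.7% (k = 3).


mean = (67.248 + 67.348 + 66.052 + 67.611 + 67.203) / 5 = 67.0924
s = sqrt(sum((x - mean)^2)/(n-1)) = 0.60273402
u_A = s / sqrt(n) = 0.60273402 / sqrt(5) = 0.26955085
u_B1 = 0.938 / sqrt(3) = 0.54155455
u_B2 = 0.807 / sqrt(3) = 0.46592167
uc = sqrt(0.26955085^2 + 0.54155455^2 + 0.46592167^2) = 0.76355877
U = k * uc = 3 * 0.76355877
U = 2.2907

2.2907


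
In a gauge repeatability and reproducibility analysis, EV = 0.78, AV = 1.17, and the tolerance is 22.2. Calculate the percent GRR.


GRR = sqrt(EV^2 + AV^2) = sqrt(0.78^2 + 1.17^2) = 1.406165
%GRR = GRR / tol * 100 = 1.406165 / 22.2 * 100
%GRR = 6.3341

6.3341


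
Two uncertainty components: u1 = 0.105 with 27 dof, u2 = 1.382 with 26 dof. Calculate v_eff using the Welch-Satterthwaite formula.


uc = sqrt(u1^2 + u2^2) = sqrt(0.105^2 + 1.382^2) = 1.385983
v_eff = uc^4 / (u1^4/v1 + u2^4/v2)
= 1.385983^4 / (0.105^4/27 + 1.382^4/26)
= 3.6900446 / 0.14030487
v_eff = 26.3002

26.3002


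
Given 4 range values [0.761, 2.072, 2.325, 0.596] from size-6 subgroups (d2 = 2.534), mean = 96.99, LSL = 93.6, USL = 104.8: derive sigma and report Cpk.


R_bar = (0.761 + 2.072 + 2.325 + 0.596) / 4 = 1.4385
sigma = R_bar / d2 = 1.4385 / 2.534 = 0.56767956
Cp = (USL - LSL)/(6*sigma) = (104.8 - 93.6)/(6*0.56767956) = 3.2882
Cpu = (104.8 - 96.99)/(3*0.56767956) = 4.5859
Cpl = (96.99 - 93.6)/(3*0.56767956) = 1.9906
Cpk = min(Cpu, Cpl) = 1.9906

1.9906


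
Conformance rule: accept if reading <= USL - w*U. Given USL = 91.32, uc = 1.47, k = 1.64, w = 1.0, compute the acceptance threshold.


U = k * uc = 1.64 * 1.47 = 2.4108
guard band g = w * U = 1.0 * 2.4108 = 2.4108
AL = USL - g = 91.32 - 2.4108
AL = 88.9092

88.9092


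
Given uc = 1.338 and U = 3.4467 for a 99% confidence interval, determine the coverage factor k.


k = U / uc
k = 3.4467 / 1.338
k = 2.576

2.576


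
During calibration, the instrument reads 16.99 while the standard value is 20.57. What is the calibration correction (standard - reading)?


Correction = standard - reading
= 20.57 - 16.99
= 3.5800

3.5800


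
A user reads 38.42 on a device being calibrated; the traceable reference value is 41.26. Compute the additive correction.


Correction = standard - reading
= 41.26 - 38.42
= 2.8400

2.8400


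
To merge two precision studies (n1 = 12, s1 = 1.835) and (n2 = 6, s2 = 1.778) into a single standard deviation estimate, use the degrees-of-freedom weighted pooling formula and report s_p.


s_p = sqrt(((n1-1)*s1^2 + (n2-1)*s2^2) / (n1+n2-2))
numerator = (12-1)*1.835^2 + (6-1)*1.778^2 = 37.039475 + 15.80642 = 52.845895
denominator = 12 + 6 - 2 = 16
s_p^2 = 52.845895 / 16 = 3.3028684
s_p = sqrt(3.3028684) = 1.8174

1.8174


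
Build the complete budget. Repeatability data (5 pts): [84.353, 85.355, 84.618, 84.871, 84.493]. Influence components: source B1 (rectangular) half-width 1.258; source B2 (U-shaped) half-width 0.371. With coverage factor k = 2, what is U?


mean = (84.353 + 85.355 + 84.618 + 84.871 + 84.493) / 5 = 84.738
s = sqrt(sum((x - mean)^2)/(n-1)) = 0.39402665
u_A = s / sqrt(n) = 0.39402665 / sqrt(5) = 0.17621407
u_B1 = 1.258 / sqrt(3) = 0.72630664
u_B2 = 0.371 / sqrt(2) = 0.26233662
uc = sqrt(0.17621407^2 + 0.72630664^2 + 0.26233662^2) = 0.79208158
U = k * uc = 2 * 0.79208158
U = 1.5842

1.5842


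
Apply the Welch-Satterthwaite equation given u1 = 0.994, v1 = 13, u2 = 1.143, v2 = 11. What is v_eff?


uc = sqrt(u1^2 + u2^2) = sqrt(0.994^2 + 1.143^2) = 1.5147558
v_eff = uc^4 / (u1^4/v1 + u2^4/v2)
= 1.5147558^4 / (0.994^4/13 + 1.143^4/11)
= 5.264662 / 0.23025793
v_eff = 22.8642

22.8642


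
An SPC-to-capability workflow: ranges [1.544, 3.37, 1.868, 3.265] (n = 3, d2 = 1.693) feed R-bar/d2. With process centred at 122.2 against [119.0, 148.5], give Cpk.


R_bar = (1.544 + 3.37 + 1.868 + 3.265) / 4 = 2.51175
sigma = R_bar / d2 = 2.51175 / 1.693 = 1.483609
Cp = (USL - LSL)/(6*sigma) = (148.5 - 119.0)/(6*1.483609) = 3.3140
Cpu = (148.5 - 122.2)/(3*1.483609) = 5.9090
Cpl = (122.2 - 119.0)/(3*1.483609) = 0.7190
Cpk = min(Cpu, Cpl) = 0.7190

0.7190


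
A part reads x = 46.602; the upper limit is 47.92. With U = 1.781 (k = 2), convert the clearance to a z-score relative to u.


u = U / k = 1.781 / 2 = 0.8905
margin = |USL - x| = |47.92 - 46.602| = 1.318
z = margin / u = 1.318 / 0.8905
z = 1.4801

1.4801


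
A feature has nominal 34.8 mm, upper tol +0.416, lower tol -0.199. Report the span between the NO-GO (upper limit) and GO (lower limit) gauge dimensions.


GO = nominal - lower_tol (smallest hole = maximum material condition)
GO = 34.8 - 0.199 = 34.601
NO-GO = nominal + upper_tol (largest hole = least material condition)
NO-GO = 34.8 + 0.416 = 35.216
spread = NO-GO - GO = 35.216 - 34.601 = 0.6150

0.6150


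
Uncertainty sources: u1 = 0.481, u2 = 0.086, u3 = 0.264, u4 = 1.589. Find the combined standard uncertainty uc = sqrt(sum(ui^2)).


uc = sqrt(0.481^2 + 0.086^2 + 0.264^2 + 1.589^2)
uc = sqrt(2.833374)
uc = 1.6833

1.6833


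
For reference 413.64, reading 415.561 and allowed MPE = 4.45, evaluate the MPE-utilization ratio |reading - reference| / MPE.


e = indication - reference = 415.561 - 413.64 = 1.9210
|e| = 1.9210
ratio = |e| / MPE = 1.9210 / 4.45
ratio = 0.4317

0.4317


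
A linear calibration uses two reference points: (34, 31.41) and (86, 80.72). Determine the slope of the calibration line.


slope = (y2 - y1) / (x2 - x1)
= (80.72 - 31.41) / (86 - 34)
= 49.3100 / 52
= 0.9483

0.9483


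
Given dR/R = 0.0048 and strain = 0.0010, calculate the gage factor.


GF = (dR/R) / epsilon
= 0.0048 / 0.0010
= 4.8000

4.8000


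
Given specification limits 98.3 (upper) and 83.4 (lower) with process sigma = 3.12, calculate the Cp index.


Cp = (USL - LSL) / (6 * sigma)
= (98.3 - 83.4) / (6 * 3.12)
= 14.9000 / 18.7200
= 0.7959

0.7959


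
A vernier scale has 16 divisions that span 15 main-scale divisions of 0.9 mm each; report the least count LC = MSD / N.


LC = MSD / n_div
= 0.9 / 16
= 0.0563

0.0563


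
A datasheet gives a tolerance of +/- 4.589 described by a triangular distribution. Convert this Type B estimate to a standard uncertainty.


u_B = half_width / sqrt(6)
u_B = 4.589 / 2.4494897
u_B = 1.8735

1.8735


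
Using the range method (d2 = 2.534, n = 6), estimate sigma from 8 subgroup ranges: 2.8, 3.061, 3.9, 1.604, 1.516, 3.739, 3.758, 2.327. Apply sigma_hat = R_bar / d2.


R_bar = (2.8 + 3.061 + 3.9 + 1.604 + 1.516 + 3.739 + 3.758 + 2.327) / 8
R_bar = 22.705 / 8 = 2.838125
sigma_hat = R_bar / d2 = 2.838125 / 2.534 = 1.1200

1.1200


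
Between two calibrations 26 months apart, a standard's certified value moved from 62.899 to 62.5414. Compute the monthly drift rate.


rate = (v2 - v1) / months
= (62.5414 - 62.899) / 26
= -0.3576 / 26
= -0.0138

-0.0138


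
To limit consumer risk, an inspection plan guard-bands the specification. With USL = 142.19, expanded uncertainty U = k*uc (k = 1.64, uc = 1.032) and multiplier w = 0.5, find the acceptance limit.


U = k * uc = 1.64 * 1.032 = 1.69248
guard band g = w * U = 0.5 * 1.69248 = 0.84624
AL = USL - g = 142.19 - 0.84624
AL = 141.3438

141.3438


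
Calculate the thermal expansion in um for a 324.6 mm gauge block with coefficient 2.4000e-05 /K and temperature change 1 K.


dL = L * alpha * dT
= 324.6 * 2.4000e-05 * 1
= 0.0077904 mm
dL_um = 0.0077904 * 1000 = 7.7904 um

7.7904


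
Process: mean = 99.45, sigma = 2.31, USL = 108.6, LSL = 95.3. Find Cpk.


Cpu = (USL - mean) / (3*sigma) = (108.6 - 99.45) / (3*2.31) = 1.3203
Cpl = (mean - LSL) / (3*sigma) = (99.45 - 95.3) / (3*2.31) = 0.5988
Cpk = min(Cpu, Cpl) = 0.5988

0.5988


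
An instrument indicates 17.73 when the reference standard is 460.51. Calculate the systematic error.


Systematic error = measured - true
= 17.73 - 460.51
= -442.7800

-442.7800


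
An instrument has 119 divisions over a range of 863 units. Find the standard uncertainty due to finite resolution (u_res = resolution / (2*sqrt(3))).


resolution = range / divisions
resolution = 863 / 119 = 7.2521008
u_res = resolution / (2*sqrt(3))
u_res = 7.2521008 / 3.4641016
u_res = 2.0935

2.0935


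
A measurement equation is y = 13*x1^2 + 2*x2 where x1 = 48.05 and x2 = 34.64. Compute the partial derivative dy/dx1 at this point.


y = 13*x1^2 + 2*x2
dy/dx1 = 2*13*x1
Evaluate at x1 = 48.05: c1 = 26 * 48.05
c1 = 1249.3000

1249.3000


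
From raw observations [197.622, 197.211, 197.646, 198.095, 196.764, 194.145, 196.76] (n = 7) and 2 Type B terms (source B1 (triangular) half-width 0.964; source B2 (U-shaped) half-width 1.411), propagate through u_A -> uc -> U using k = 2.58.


mean = (197.622 + 197.211 + 197.646 + 198.095 + 196.764 + 194.145 + 196.76) / 7 = 196.8918571
s = sqrt(sum((x - mean)^2)/(n-1)) = 1.3057694
u_A = s / sqrt(n) = 1.3057694 / sqrt(7) = 0.49353444
u_B1 = 0.964 / sqrt(6) = 0.39355135
u_B2 = 1.411 / sqrt(2) = 0.99772767
uc = sqrt(0.49353444^2 + 0.39355135^2 + 0.99772767^2) = 1.1806436
U = k * uc = 2.58 * 1.1806436
U = 3.0461

3.0461


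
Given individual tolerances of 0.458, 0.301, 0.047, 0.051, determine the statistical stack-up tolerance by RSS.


RSS = sqrt(0.458^2 + 0.301^2 + 0.047^2 + 0.051^2)
= sqrt(0.305175)
= 0.5524

0.5524


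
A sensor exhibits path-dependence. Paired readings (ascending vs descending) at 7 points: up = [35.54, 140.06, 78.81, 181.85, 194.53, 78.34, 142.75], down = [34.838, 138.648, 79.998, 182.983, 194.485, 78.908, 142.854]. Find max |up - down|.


|35.54 - 34.838| = 0.7020
|140.06 - 138.648| = 1.4120
|78.81 - 79.998| = 1.1880
|181.85 - 182.983| = 1.1330
|194.53 - 194.485| = 0.0450
|78.34 - 78.908| = 0.5680
|142.75 - 142.854| = 0.1040
hysteresis = max(diffs) = 1.4120

1.4120


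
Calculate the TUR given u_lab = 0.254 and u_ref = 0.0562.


TUR = u_lab / u_ref
= 0.254 / 0.0562
= 4.5196

4.5196


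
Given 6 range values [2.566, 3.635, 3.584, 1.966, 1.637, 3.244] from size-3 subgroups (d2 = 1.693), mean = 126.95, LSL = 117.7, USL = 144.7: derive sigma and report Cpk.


R_bar = (2.566 + 3.635 + 3.584 + 1.966 + 1.637 + 3.244) / 6 = 2.772
sigma = R_bar / d2 = 2.772 / 1.693 = 1.6373302
Cp = (USL - LSL)/(6*sigma) = (144.7 - 117.7)/(6*1.6373302) = 2.7484
Cpu = (144.7 - 126.95)/(3*1.6373302) = 3.6136
Cpl = (126.95 - 117.7)/(3*1.6373302) = 1.8831
Cpk = min(Cpu, Cpl) = 1.8831

1.8831


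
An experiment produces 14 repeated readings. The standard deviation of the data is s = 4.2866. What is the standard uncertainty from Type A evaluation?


u_A = s / sqrt(n)
u_A = 4.2866 / sqrt(14)
u_A = 4.2866 / 3.7416574
u_A = 1.1456

1.1456


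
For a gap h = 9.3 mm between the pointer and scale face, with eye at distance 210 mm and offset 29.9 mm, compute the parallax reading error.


error = h * offset / d
= 9.3 * 29.9 / 210
= 1.3241

1.3241


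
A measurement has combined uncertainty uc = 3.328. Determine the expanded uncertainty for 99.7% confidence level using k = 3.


U = k * uc
U = 3 * 3.328
U = 9.9840

9.9840


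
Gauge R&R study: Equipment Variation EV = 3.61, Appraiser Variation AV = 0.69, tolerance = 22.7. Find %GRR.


GRR = sqrt(EV^2 + AV^2) = sqrt(3.61^2 + 0.69^2) = 3.6753503
%GRR = GRR / tol * 100 = 3.6753503 / 22.7 * 100
%GRR = 16.1910

16.1910


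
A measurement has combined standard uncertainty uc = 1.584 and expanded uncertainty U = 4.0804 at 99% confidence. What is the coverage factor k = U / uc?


k = U / uc
k = 4.0804 / 1.584
k = 2.576

2.576


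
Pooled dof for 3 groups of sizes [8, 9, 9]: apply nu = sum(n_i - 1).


nu = sum_i (n_i - 1)
nu = ((8 - 1) + (9 - 1) + (9 - 1))
nu = 7 + 8 + 8
nu = 23

23


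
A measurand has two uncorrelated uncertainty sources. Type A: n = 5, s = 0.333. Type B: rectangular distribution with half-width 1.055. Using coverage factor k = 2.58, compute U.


u_A = s / sqrt(n) = 0.333 / sqrt(5) = 0.14892213
u_B = half_width / sqrt(3) = 1.055 / sqrt(3) = 0.60910453
uc = sqrt(u_A^2 + u_B^2) = sqrt(0.14892213^2 + 0.60910453^2) = 0.62704556
U = k * uc = 2.58 * 0.62704556
U = 1.6178

1.6178


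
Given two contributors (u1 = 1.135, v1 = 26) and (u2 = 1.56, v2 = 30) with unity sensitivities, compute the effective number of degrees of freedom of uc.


uc = sqrt(u1^2 + u2^2) = sqrt(1.135^2 + 1.56^2) = 1.9292032
v_eff = uc^4 / (u1^4/v1 + u2^4/v2)
= 1.9292032^4 / (1.135^4/26 + 1.56^4/30)
= 13.851981 / 0.26124146
v_eff = 53.0237

53.0237


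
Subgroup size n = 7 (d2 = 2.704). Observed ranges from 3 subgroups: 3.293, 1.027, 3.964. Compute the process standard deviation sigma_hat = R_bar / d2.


R_bar = (3.293 + 1.027 + 3.964) / 3
R_bar = 8.284 / 3 = 2.7613333
sigma_hat = R_bar / d2 = 2.7613333 / 2.704 = 1.0212

1.0212


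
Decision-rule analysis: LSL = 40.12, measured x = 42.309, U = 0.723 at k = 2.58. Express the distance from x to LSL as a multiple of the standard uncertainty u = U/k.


u = U / k = 0.723 / 2.58 = 0.28023256
margin = |LSL - x| = |40.12 - 42.309| = 2.189
z = margin / u = 2.189 / 0.28023256
z = 7.8114

7.8114


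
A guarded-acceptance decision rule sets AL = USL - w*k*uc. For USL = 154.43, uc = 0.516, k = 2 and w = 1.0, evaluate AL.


U = k * uc = 2 * 0.516 = 1.032
guard band g = w * U = 1.0 * 1.032 = 1.032
AL = USL - g = 154.43 - 1.032
AL = 153.3980

153.3980


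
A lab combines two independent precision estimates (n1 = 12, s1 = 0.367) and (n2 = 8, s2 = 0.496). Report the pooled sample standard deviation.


s_p = sqrt(((n1-1)*s1^2 + (n2-1)*s2^2) / (n1+n2-2))
numerator = (12-1)*0.367^2 + (8-1)*0.496^2 = 1.481579 + 1.722112 = 3.203691
denominator = 12 + 8 - 2 = 18
s_p^2 = 3.203691 / 18 = 0.17798283
s_p = sqrt(0.17798283) = 0.4219

0.4219


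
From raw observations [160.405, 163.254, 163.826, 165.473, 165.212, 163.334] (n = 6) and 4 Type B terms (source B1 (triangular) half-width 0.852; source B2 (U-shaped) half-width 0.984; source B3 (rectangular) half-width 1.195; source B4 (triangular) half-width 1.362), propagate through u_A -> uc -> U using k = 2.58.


mean = (160.405 + 163.254 + 163.826 + 165.473 + 165.212 + 163.334) / 6 = 163.584
s = sqrt(sum((x - mean)^2)/(n-1)) = 1.8195994
u_A = s / sqrt(n) = 1.8195994 / sqrt(6) = 0.74284834
u_B1 = 0.852 / sqrt(6) = 0.34782754
u_B2 = 0.984 / sqrt(2) = 0.69579307
u_B3 = 1.195 / sqrt(3) = 0.68993357
u_B4 = 1.362 / sqrt(6) = 0.55603417
uc = sqrt(0.74284834^2 + 0.34782754^2 + 0.69579307^2 + 0.68993357^2 + 0.55603417^2) = 1.3935989
U = k * uc = 2.58 * 1.3935989
U = 3.5955

3.5955


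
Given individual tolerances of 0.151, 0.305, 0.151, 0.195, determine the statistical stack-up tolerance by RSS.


RSS = sqrt(0.151^2 + 0.305^2 + 0.151^2 + 0.195^2)
= sqrt(0.176652)
= 0.4203

0.4203


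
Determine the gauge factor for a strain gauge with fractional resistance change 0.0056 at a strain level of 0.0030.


GF = (dR/R) / epsilon
= 0.0056 / 0.0030
= 1.8667

1.8667


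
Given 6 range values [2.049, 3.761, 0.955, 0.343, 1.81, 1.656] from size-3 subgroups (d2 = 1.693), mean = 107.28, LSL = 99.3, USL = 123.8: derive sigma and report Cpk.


R_bar = (2.049 + 3.761 + 0.955 + 0.343 + 1.81 + 1.656) / 6 = 1.7623333
sigma = R_bar / d2 = 1.7623333 / 1.693 = 1.0409529
Cp = (USL - LSL)/(6*sigma) = (123.8 - 99.3)/(6*1.0409529) = 3.9227
Cpu = (123.8 - 107.28)/(3*1.0409529) = 5.2900
Cpl = (107.28 - 99.3)/(3*1.0409529) = 2.5554
Cpk = min(Cpu, Cpl) = 2.5554

2.5554


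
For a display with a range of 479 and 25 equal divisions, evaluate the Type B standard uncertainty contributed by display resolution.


resolution = range / divisions
resolution = 479 / 25 = 19.16
u_res = resolution / (2*sqrt(3))
u_res = 19.16 / 3.4641016
u_res = 5.5310

5.5310


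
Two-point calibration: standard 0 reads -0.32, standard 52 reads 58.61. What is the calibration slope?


slope = (y2 - y1) / (x2 - x1)
= (58.61 - -0.32) / (52 - 0)
= 58.9300 / 52
= 1.1333

1.1333


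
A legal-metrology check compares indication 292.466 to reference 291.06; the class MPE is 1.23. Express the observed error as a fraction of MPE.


e = indication - reference = 292.466 - 291.06 = 1.4060
|e| = 1.4060
ratio = |e| / MPE = 1.4060 / 1.23
ratio = 1.1431

1.1431


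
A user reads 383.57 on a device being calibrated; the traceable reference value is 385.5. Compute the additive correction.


Correction = standard - reading
= 385.5 - 383.57
= 1.9300

1.9300


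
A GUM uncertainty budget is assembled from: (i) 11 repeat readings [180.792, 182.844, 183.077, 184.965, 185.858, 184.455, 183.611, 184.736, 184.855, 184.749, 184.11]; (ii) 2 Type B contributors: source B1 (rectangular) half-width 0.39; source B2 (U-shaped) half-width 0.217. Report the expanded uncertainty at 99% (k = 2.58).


mean = (180.792 + 182.844 + 183.077 + 184.965 + 185.858 + 184.455 + 183.611 + 184.736 + 184.855 + 184.749 + 184.11) / 11 = 184.0047273
s = sqrt(sum((x - mean)^2)/(n-1)) = 1.3808273
u_A = s / sqrt(n) = 1.3808273 / sqrt(11) = 0.4163351
u_B1 = 0.39 / sqrt(3) = 0.2251666
u_B2 = 0.217 / sqrt(2) = 0.15344217
uc = sqrt(0.4163351^2 + 0.2251666^2 + 0.15344217^2) = 0.49757353
U = k * uc = 2.58 * 0.49757353
U = 1.2837

1.2837


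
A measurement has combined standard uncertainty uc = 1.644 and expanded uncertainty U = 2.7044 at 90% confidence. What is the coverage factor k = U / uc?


k = U / uc
k = 2.7044 / 1.644
k = 1.645

1.645


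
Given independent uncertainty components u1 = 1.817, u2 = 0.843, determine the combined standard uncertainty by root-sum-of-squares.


uc = sqrt(1.817^2 + 0.843^2)
uc = sqrt(4.012138)
uc = 2.0030

2.0030


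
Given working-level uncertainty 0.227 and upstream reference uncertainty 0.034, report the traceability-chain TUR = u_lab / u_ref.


TUR = u_lab / u_ref
= 0.227 / 0.034
= 6.6765

6.6765


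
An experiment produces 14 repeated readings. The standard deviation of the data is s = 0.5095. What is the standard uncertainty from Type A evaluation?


u_A = s / sqrt(n)
u_A = 0.5095 / sqrt(14)
u_A = 0.5095 / 3.7416574
u_A = 0.1362

0.1362


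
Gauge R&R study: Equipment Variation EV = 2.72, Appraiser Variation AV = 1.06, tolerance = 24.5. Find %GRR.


GRR = sqrt(EV^2 + AV^2) = sqrt(2.72^2 + 1.06^2) = 2.9192465
%GRR = GRR / tol * 100 = 2.9192465 / 24.5 * 100
%GRR = 11.9153

11.9153


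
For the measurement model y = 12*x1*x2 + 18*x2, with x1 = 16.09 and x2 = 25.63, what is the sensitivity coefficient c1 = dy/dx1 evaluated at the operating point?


y = 12*x1*x2 + 18*x2
dy/dx1 = 12*x2
Evaluate at x2 = 25.63: c1 = 12 * 25.63
c1 = 307.5600

307.5600


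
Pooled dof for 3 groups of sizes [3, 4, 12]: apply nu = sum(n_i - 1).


nu = sum_i (n_i - 1)
nu = ((3 - 1) + (4 - 1) + (12 - 1))
nu = 2 + 3 + 11
nu = 16

16


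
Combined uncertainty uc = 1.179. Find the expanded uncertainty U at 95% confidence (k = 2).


U = k * uc
U = 2 * 1.179
U = 2.3580

2.3580


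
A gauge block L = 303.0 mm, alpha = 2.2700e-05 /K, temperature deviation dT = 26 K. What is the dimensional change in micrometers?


dL = L * alpha * dT
= 303.0 * 2.2700e-05 * 26
= 0.1788306 mm
dL_um = 0.1788306 * 1000 = 178.8306 um

178.8306


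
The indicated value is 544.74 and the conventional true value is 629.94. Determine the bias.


Systematic error = measured - true
= 544.74 - 629.94
= -85.2000

-85.2000


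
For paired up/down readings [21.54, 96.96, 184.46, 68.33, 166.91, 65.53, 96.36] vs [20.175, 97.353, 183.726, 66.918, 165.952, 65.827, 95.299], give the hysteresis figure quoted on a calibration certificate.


|21.54 - 20.175| = 1.3650
|96.96 - 97.353| = 0.3930
|184.46 - 183.726| = 0.7340
|68.33 - 66.918| = 1.4120
|166.91 - 165.952| = 0.9580
|65.53 - 65.827| = 0.2970
|96.36 - 95.299| = 1.0610
hysteresis = max(diffs) = 1.4120

1.4120


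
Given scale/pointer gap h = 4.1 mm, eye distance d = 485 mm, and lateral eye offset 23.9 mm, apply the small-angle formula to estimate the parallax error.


error = h * offset / d
= 4.1 * 23.9 / 485
= 0.2020

0.2020


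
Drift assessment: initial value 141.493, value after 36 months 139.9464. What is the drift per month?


rate = (v2 - v1) / months
= (139.9464 - 141.493) / 36
= -1.5466 / 36
= -0.0430

-0.0430


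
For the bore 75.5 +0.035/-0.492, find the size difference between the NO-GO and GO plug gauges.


GO = nominal - lower_tol (smallest hole = maximum material condition)
GO = 75.5 - 0.492 = 75.008
NO-GO = nominal + upper_tol (largest hole = least material condition)
NO-GO = 75.5 + 0.035 = 75.535
spread = NO-GO - GO = 75.535 - 75.008 = 0.5270

0.5270
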